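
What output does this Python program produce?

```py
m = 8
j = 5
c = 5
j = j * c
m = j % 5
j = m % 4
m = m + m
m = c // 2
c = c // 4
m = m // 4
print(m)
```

0

j = 5*5 = 25
m = 25%5 = 0
j = 0%4 = 0
m = 0+0 = 0
m = 5//2 = 2
c = 5//4 = 1
m = 2//4 = 0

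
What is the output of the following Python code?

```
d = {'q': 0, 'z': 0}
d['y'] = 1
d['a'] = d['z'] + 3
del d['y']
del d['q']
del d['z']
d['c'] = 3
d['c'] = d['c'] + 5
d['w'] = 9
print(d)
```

d['y'] = 1 → {'q': 0, 'z': 0, 'y': 1}
d['a'] = d['z']+3 = 3 → {'q': 0, 'z': 0, 'y': 1, 'a': 3}
del 'y' → {'q': 0, 'z': 0, 'a': 3}
del 'q' → {'z': 0, 'a': 3}
del 'z' → {'a': 3}
d['c'] = 3 → {'a': 3, 'c': 3}
d['c'] = d['c']+5 = 8 → {'a': 3, 'c': 8}
d['w'] = 9 → {'a': 3, 'c': 8, 'w': 9}

{'a': 3, 'c': 8, 'w': 9}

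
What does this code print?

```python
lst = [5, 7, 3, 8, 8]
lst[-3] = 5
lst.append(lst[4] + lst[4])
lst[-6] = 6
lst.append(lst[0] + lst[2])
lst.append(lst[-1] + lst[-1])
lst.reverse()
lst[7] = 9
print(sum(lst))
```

86

lst[-3] = 5 → [5, 7, 5, 8, 8]
append lst[4]+lst[4] = 8+8 = 16 → [5, 7, 5, 8, 8, 16]
lst[-6] = 6 → [6, 7, 5, 8, 8, 16]
append lst[0]+lst[2] = 6+5 = 11 → [6, 7, 5, 8, 8, 16, 11]
append lst[-1]+lst[-1] = 11+11 = 22 → [6, 7, 5, 8, 8, 16, 11, 22]
reverse → [22, 11, 16, 8, 8, 5, 7, 6]
lst[7] = 9 → [22, 11, 16, 8, 8, 5, 7, 9]
sum = 86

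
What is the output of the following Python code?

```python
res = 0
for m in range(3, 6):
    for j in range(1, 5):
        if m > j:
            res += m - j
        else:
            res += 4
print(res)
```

31

m=3,j=1: 3>1, res = 0+2 = 2
m=3,j=2: 3>2, res = 2+1 = 3
m=3,j=3: not 3>3, res = 3+4 = 7
m=3,j=4: not 3>4, res = 7+4 = 11
m=4,j=1: 4>1, res = 11+3 = 14
m=4,j=2: 4>2, res = 14+2 = 16
m=4,j=3: 4>3, res = 16+1 = 17
m=4,j=4: not 4>4, res = 17+4 = 21
m=5,j=1: 5>1, res = 21+4 = 25
m=5,j=2: 5>2, res = 25+3 = 28
m=5,j=3: 5>3, res = 28+2 = 30
m=5,j=4: 5>4, res = 30+1 = 31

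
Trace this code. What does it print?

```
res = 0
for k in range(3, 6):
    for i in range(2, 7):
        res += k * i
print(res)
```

k=3,i=2: res = 0+6 = 6
k=3,i=3: res = 6+9 = 15
k=3,i=4: res = 15+12 = 27
k=3,i=5: res = 27+15 = 42
k=3,i=6: res = 42+18 = 60
k=4,i=2: res = 60+8 = 68
k=4,i=3: res = 68+12 = 80
k=4,i=4: res = 80+16 = 96
k=4,i=5: res = 96+20 = 116
k=4,i=6: res = 116+24 = 140
k=5,i=2: res = 140+10 = 150
k=5,i=3: res = 150+15 = 165
k=5,i=4: res = 165+20 = 185
k=5,i=5: res = 185+25 = 210
k=5,i=6: res = 210+30 = 240

240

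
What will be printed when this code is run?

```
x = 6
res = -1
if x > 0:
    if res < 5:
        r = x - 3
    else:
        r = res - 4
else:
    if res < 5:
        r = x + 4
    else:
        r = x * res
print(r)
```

3

x=6, res=-1
x > 0 is True; res < 5 is True
→ r = x - 3 = 3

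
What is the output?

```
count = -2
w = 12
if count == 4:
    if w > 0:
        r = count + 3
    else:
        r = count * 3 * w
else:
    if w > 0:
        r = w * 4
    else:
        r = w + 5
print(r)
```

count=-2, w=12
count == 4 is False; w > 0 is True
→ r = w * 4 = 48

48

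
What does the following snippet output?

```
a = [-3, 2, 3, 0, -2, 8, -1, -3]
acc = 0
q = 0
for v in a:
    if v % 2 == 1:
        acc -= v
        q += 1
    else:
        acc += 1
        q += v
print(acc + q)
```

v=-3: odd, acc = 0-(-3) = 3; q=1
v=2: not odd, acc = 3+1 = 4; q=3
v=3: odd, acc = 4-3 = 1; q=4
v=0: not odd, acc = 1+1 = 2; q=4
v=-2: not odd, acc = 2+1 = 3; q=2
v=8: not odd, acc = 3+1 = 4; q=10
v=-1: odd, acc = 4-(-1) = 5; q=11
v=-3: odd, acc = 5-(-3) = 8; q=12
acc+q = 8+12 = 20

20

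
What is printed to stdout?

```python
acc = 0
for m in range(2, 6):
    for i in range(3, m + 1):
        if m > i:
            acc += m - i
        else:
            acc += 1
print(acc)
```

7

m=3,i=3: not 3>3, acc = 0+1 = 1
m=4,i=3: 4>3, acc = 1+1 = 2
m=4,i=4: not 4>4, acc = 2+1 = 3
m=5,i=3: 5>3, acc = 3+2 = 5
m=5,i=4: 5>4, acc = 5+1 = 6
m=5,i=5: not 5>5, acc = 6+1 = 7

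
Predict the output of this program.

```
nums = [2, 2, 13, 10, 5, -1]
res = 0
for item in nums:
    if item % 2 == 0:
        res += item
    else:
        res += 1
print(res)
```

17

item=2: even, res = 0+2 = 2
item=2: even, res = 2+2 = 4
item=13: not even, res = 4+1 = 5
item=10: even, res = 5+10 = 15
item=5: not even, res = 15+1 = 16
item=-1: not even, res = 16+1 = 17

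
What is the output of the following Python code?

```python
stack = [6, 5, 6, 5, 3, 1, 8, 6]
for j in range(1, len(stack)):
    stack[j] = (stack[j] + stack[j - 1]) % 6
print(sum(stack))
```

j=1: stack[1] = (5+6)%6 = 5 → [6, 5, 6, 5, 3, 1, 8, 6]
j=2: stack[2] = (6+5)%6 = 5 → [6, 5, 5, 5, 3, 1, 8, 6]
j=3: stack[3] = (5+5)%6 = 4 → [6, 5, 5, 4, 3, 1, 8, 6]
j=4: stack[4] = (3+4)%6 = 1 → [6, 5, 5, 4, 1, 1, 8, 6]
j=5: stack[5] = (1+1)%6 = 2 → [6, 5, 5, 4, 1, 2, 8, 6]
j=6: stack[6] = (8+2)%6 = 4 → [6, 5, 5, 4, 1, 2, 4, 6]
j=7: stack[7] = (6+4)%6 = 4 → [6, 5, 5, 4, 1, 2, 4, 4]
sum = 31

31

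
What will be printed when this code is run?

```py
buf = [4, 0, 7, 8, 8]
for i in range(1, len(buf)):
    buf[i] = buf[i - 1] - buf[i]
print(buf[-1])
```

i=1: buf[1] = 4-0 = 4 → [4, 4, 7, 8, 8]
i=2: buf[2] = 4-7 = -3 → [4, 4, -3, 8, 8]
i=3: buf[3] = (-3)-8 = -11 → [4, 4, -3, -11, 8]
i=4: buf[4] = (-11)-8 = -19 → [4, 4, -3, -11, -19]

-19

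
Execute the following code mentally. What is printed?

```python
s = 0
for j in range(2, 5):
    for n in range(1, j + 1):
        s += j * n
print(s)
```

j=2,n=1: s = 0+2 = 2
j=2,n=2: s = 2+4 = 6
j=3,n=1: s = 6+3 = 9
j=3,n=2: s = 9+6 = 15
j=3,n=3: s = 15+9 = 24
j=4,n=1: s = 24+4 = 28
j=4,n=2: s = 28+8 = 36
j=4,n=3: s = 36+12 = 48
j=4,n=4: s = 48+16 = 64

64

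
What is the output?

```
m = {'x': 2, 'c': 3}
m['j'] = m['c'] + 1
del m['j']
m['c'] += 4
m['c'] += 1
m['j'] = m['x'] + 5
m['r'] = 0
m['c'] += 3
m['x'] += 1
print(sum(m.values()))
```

21

m['j'] = m['c']+1 = 4 → {'x': 2, 'c': 3, 'j': 4}
del 'j' → {'x': 2, 'c': 3}
m['c'] = 3+4 = 7 → {'x': 2, 'c': 7}
m['c'] = 7+1 = 8 → {'x': 2, 'c': 8}
m['j'] = m['x']+5 = 7 → {'x': 2, 'c': 8, 'j': 7}
m['r'] = 0 → {'x': 2, 'c': 8, 'j': 7, 'r': 0}
m['c'] = 8+3 = 11 → {'x': 2, 'c': 11, 'j': 7, 'r': 0}
m['x'] = 2+1 = 3 → {'x': 3, 'c': 11, 'j': 7, 'r': 0}
sum of values = 21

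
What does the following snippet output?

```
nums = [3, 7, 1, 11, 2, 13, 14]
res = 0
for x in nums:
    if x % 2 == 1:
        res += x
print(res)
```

x=3: odd, res = 0+3 = 3
x=7: odd, res = 3+7 = 10
x=1: odd, res = 10+1 = 11
x=11: odd, res = 11+11 = 22
x=2: not odd
x=13: odd, res = 22+13 = 35
x=14: not odd

35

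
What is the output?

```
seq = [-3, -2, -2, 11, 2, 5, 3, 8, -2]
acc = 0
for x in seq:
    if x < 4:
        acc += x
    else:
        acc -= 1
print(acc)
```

x=-3: <4, acc = 0+(-3) = -3
x=-2: <4, acc = (-3)+(-2) = -5
x=-2: <4, acc = (-5)+(-2) = -7
x=11: not <4, acc = (-7)-1 = -8
x=2: <4, acc = (-8)+2 = -6
x=5: not <4, acc = (-6)-1 = -7
x=3: <4, acc = (-7)+3 = -4
x=8: not <4, acc = (-4)-1 = -5
x=-2: <4, acc = (-5)+(-2) = -7

-7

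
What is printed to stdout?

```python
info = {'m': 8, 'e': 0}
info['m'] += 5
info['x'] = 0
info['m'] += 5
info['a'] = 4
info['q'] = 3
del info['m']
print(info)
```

info['m'] = 8+5 = 13 → {'m': 13, 'e': 0}
info['x'] = 0 → {'m': 13, 'e': 0, 'x': 0}
info['m'] = 13+5 = 18 → {'m': 18, 'e': 0, 'x': 0}
info['a'] = 4 → {'m': 18, 'e': 0, 'x': 0, 'a': 4}
info['q'] = 3 → {'m': 18, 'e': 0, 'x': 0, 'a': 4, 'q': 3}
del 'm' → {'e': 0, 'x': 0, 'a': 4, 'q': 3}

{'e': 0, 'x': 0, 'a': 4, 'q': 3}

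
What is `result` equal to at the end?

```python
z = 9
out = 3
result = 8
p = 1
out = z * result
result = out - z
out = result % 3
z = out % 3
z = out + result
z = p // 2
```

63

out = 9*8 = 72
result = 72-9 = 63
out = 63%3 = 0
z = 0%3 = 0
z = 0+63 = 63
z = 1//2 = 0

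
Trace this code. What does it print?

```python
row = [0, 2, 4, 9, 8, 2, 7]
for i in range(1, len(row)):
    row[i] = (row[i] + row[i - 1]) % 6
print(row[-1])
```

i=1: row[1] = (2+0)%6 = 2 → [0, 2, 4, 9, 8, 2, 7]
i=2: row[2] = (4+2)%6 = 0 → [0, 2, 0, 9, 8, 2, 7]
i=3: row[3] = (9+0)%6 = 3 → [0, 2, 0, 3, 8, 2, 7]
i=4: row[4] = (8+3)%6 = 5 → [0, 2, 0, 3, 5, 2, 7]
i=5: row[5] = (2+5)%6 = 1 → [0, 2, 0, 3, 5, 1, 7]
i=6: row[6] = (7+1)%6 = 2 → [0, 2, 0, 3, 5, 1, 2]

2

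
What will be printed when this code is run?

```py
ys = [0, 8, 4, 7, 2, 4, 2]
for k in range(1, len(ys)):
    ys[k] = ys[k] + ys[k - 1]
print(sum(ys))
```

112

k=1: ys[1] = 8+0 = 8 → [0, 8, 4, 7, 2, 4, 2]
k=2: ys[2] = 4+8 = 12 → [0, 8, 12, 7, 2, 4, 2]
k=3: ys[3] = 7+12 = 19 → [0, 8, 12, 19, 2, 4, 2]
k=4: ys[4] = 2+19 = 21 → [0, 8, 12, 19, 21, 4, 2]
k=5: ys[5] = 4+21 = 25 → [0, 8, 12, 19, 21, 25, 2]
k=6: ys[6] = 2+25 = 27 → [0, 8, 12, 19, 21, 25, 27]
sum = 112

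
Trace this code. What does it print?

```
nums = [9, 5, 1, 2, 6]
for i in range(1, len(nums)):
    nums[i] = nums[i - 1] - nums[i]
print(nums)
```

[9, 4, 3, 1, -5]

i=1: nums[1] = 9-5 = 4 → [9, 4, 1, 2, 6]
i=2: nums[2] = 4-1 = 3 → [9, 4, 3, 2, 6]
i=3: nums[3] = 3-2 = 1 → [9, 4, 3, 1, 6]
i=4: nums[4] = 1-6 = -5 → [9, 4, 3, 1, -5]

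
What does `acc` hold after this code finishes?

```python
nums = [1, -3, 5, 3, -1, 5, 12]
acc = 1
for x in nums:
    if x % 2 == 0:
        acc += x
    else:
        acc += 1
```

x=1: not even, acc = 1+1 = 2
x=-3: not even, acc = 2+1 = 3
x=5: not even, acc = 3+1 = 4
x=3: not even, acc = 4+1 = 5
x=-1: not even, acc = 5+1 = 6
x=5: not even, acc = 6+1 = 7
x=12: even, acc = 7+12 = 19

19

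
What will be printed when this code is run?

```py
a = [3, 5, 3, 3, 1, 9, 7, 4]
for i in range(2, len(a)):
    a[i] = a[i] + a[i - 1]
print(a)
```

[3, 5, 8, 11, 12, 21, 28, 32]

i=2: a[2] = 3+5 = 8 → [3, 5, 8, 3, 1, 9, 7, 4]
i=3: a[3] = 3+8 = 11 → [3, 5, 8, 11, 1, 9, 7, 4]
i=4: a[4] = 1+11 = 12 → [3, 5, 8, 11, 12, 9, 7, 4]
i=5: a[5] = 9+12 = 21 → [3, 5, 8, 11, 12, 21, 7, 4]
i=6: a[6] = 7+21 = 28 → [3, 5, 8, 11, 12, 21, 28, 4]
i=7: a[7] = 4+28 = 32 → [3, 5, 8, 11, 12, 21, 28, 32]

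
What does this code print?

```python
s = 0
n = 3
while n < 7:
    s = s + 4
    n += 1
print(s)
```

16

n=3: s = 0+4 = 4
n=4: s = 4+4 = 8
n=5: s = 8+4 = 12
n=6: s = 12+4 = 16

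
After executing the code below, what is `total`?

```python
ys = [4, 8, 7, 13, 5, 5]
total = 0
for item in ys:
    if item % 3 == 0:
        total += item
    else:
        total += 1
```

item=4: not %3==0, total = 0+1 = 1
item=8: not %3==0, total = 1+1 = 2
item=7: not %3==0, total = 2+1 = 3
item=13: not %3==0, total = 3+1 = 4
item=5: not %3==0, total = 4+1 = 5
item=5: not %3==0, total = 5+1 = 6

6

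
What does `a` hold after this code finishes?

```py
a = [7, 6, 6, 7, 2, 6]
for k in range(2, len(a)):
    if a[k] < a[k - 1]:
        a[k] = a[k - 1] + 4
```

[7, 6, 6, 7, 11, 15]

k=2: 6>=6, unchanged → [7, 6, 6, 7, 2, 6]
k=3: 7>=6, unchanged → [7, 6, 6, 7, 2, 6]
k=4: 2<7, a[4] = 7+4 = 11 → [7, 6, 6, 7, 11, 6]
k=5: 6<11, a[5] = 11+4 = 15 → [7, 6, 6, 7, 11, 15]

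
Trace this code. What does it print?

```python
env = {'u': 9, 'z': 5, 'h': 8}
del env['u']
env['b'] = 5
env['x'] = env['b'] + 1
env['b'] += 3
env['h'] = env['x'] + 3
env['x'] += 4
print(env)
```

del 'u' → {'z': 5, 'h': 8}
env['b'] = 5 → {'z': 5, 'h': 8, 'b': 5}
env['x'] = env['b']+1 = 6 → {'z': 5, 'h': 8, 'b': 5, 'x': 6}
env['b'] = 5+3 = 8 → {'z': 5, 'h': 8, 'b': 8, 'x': 6}
env['h'] = env['x']+3 = 9 → {'z': 5, 'h': 9, 'b': 8, 'x': 6}
env['x'] = 6+4 = 10 → {'z': 5, 'h': 9, 'b': 8, 'x': 10}

{'z': 5, 'h': 9, 'b': 8, 'x': 10}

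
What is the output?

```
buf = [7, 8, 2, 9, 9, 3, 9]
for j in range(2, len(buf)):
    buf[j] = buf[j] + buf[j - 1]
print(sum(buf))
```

j=2: buf[2] = 2+8 = 10 → [7, 8, 10, 9, 9, 3, 9]
j=3: buf[3] = 9+10 = 19 → [7, 8, 10, 19, 9, 3, 9]
j=4: buf[4] = 9+19 = 28 → [7, 8, 10, 19, 28, 3, 9]
j=5: buf[5] = 3+28 = 31 → [7, 8, 10, 19, 28, 31, 9]
j=6: buf[6] = 9+31 = 40 → [7, 8, 10, 19, 28, 31, 40]
sum = 143

143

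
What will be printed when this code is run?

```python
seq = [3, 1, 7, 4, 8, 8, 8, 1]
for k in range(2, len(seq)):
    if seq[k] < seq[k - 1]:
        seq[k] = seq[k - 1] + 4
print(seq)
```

[3, 1, 7, 11, 15, 19, 23, 27]

k=2: 7>=1, unchanged → [3, 1, 7, 4, 8, 8, 8, 1]
k=3: 4<7, seq[3] = 7+4 = 11 → [3, 1, 7, 11, 8, 8, 8, 1]
k=4: 8<11, seq[4] = 11+4 = 15 → [3, 1, 7, 11, 15, 8, 8, 1]
k=5: 8<15, seq[5] = 15+4 = 19 → [3, 1, 7, 11, 15, 19, 8, 1]
k=6: 8<19, seq[6] = 19+4 = 23 → [3, 1, 7, 11, 15, 19, 23, 1]
k=7: 1<23, seq[7] = 23+4 = 27 → [3, 1, 7, 11, 15, 19, 23, 27]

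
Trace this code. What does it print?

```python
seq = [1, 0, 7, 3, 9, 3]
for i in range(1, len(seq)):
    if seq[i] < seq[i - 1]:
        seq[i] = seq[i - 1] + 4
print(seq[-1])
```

19

i=1: 0<1, seq[1] = 1+4 = 5 → [1, 5, 7, 3, 9, 3]
i=2: 7>=5, unchanged → [1, 5, 7, 3, 9, 3]
i=3: 3<7, seq[3] = 7+4 = 11 → [1, 5, 7, 11, 9, 3]
i=4: 9<11, seq[4] = 11+4 = 15 → [1, 5, 7, 11, 15, 3]
i=5: 3<15, seq[5] = 15+4 = 19 → [1, 5, 7, 11, 15, 19]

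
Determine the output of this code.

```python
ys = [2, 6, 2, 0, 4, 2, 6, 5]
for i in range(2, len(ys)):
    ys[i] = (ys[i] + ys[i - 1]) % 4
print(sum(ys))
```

i=2: ys[2] = (2+6)%4 = 0 → [2, 6, 0, 0, 4, 2, 6, 5]
i=3: ys[3] = (0+0)%4 = 0 → [2, 6, 0, 0, 4, 2, 6, 5]
i=4: ys[4] = (4+0)%4 = 0 → [2, 6, 0, 0, 0, 2, 6, 5]
i=5: ys[5] = (2+0)%4 = 2 → [2, 6, 0, 0, 0, 2, 6, 5]
i=6: ys[6] = (6+2)%4 = 0 → [2, 6, 0, 0, 0, 2, 0, 5]
i=7: ys[7] = (5+0)%4 = 1 → [2, 6, 0, 0, 0, 2, 0, 1]
sum = 11

11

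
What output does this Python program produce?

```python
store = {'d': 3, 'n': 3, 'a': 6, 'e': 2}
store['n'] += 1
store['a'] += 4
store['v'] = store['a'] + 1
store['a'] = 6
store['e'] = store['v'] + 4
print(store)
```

{'d': 3, 'n': 4, 'a': 6, 'e': 15, 'v': 11}

store['n'] = 3+1 = 4 → {'d': 3, 'n': 4, 'a': 6, 'e': 2}
store['a'] = 6+4 = 10 → {'d': 3, 'n': 4, 'a': 10, 'e': 2}
store['v'] = store['a']+1 = 11 → {'d': 3, 'n': 4, 'a': 10, 'e': 2, 'v': 11}
store['a'] = 6 → {'d': 3, 'n': 4, 'a': 6, 'e': 2, 'v': 11}
store['e'] = store['v']+4 = 15 → {'d': 3, 'n': 4, 'a': 6, 'e': 15, 'v': 11}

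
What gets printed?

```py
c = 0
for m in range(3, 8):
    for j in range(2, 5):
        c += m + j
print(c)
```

m=3,j=2: c = 0+5 = 5
m=3,j=3: c = 5+6 = 11
m=3,j=4: c = 11+7 = 18
m=4,j=2: c = 18+6 = 24
m=4,j=3: c = 24+7 = 31
m=4,j=4: c = 31+8 = 39
m=5,j=2: c = 39+7 = 46
m=5,j=3: c = 46+8 = 54
m=5,j=4: c = 54+9 = 63
m=6,j=2: c = 63+8 = 71
m=6,j=3: c = 71+9 = 80
m=6,j=4: c = 80+10 = 90
m=7,j=2: c = 90+9 = 99
m=7,j=3: c = 99+10 = 109
m=7,j=4: c = 109+11 = 120

120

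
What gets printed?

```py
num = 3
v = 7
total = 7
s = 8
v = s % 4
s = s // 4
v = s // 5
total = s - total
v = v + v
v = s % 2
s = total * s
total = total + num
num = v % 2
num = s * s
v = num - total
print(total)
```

-2

v = 8%4 = 0
s = 8//4 = 2
v = 2//5 = 0
total = 2-7 = -5
v = 0+0 = 0
v = 2%2 = 0
s = (-5)*2 = -10
total = (-5)+3 = -2
num = 0%2 = 0
num = (-10)*(-10) = 100
v = 100-(-2) = 102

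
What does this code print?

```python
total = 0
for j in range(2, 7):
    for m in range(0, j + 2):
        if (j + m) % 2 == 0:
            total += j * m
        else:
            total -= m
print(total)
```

110

j=2,m=0: even sum, total = 0+0 = 0
j=2,m=1: odd sum, total = 0-1 = -1
j=2,m=2: even sum, total = (-1)+4 = 3
j=2,m=3: odd sum, total = 3-3 = 0
j=3,m=0: odd sum, total = 0-0 = 0
j=3,m=1: even sum, total = 0+3 = 3
j=3,m=2: odd sum, total = 3-2 = 1
j=3,m=3: even sum, total = 1+9 = 10
j=3,m=4: odd sum, total = 10-4 = 6
j=4,m=0: even sum, total = 6+0 = 6
j=4,m=1: odd sum, total = 6-1 = 5
j=4,m=2: even sum, total = 5+8 = 13
j=4,m=3: odd sum, total = 13-3 = 10
j=4,m=4: even sum, total = 10+16 = 26
j=4,m=5: odd sum, total = 26-5 = 21
j=5,m=0: odd sum, total = 21-0 = 21
j=5,m=1: even sum, total = 21+5 = 26
j=5,m=2: odd sum, total = 26-2 = 24
j=5,m=3: even sum, total = 24+15 = 39
j=5,m=4: odd sum, total = 39-4 = 35
j=5,m=5: even sum, total = 35+25 = 60
j=5,m=6: odd sum, total = 60-6 = 54
j=6,m=0: even sum, total = 54+0 = 54
j=6,m=1: odd sum, total = 54-1 = 53
j=6,m=2: even sum, total = 53+12 = 65
j=6,m=3: odd sum, total = 65-3 = 62
j=6,m=4: even sum, total = 62+24 = 86
j=6,m=5: odd sum, total = 86-5 = 81
j=6,m=6: even sum, total = 81+36 = 117
j=6,m=7: odd sum, total = 117-7 = 110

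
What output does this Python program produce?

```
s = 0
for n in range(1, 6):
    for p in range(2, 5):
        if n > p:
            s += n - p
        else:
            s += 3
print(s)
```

n=1,p=2: not 1>2, s = 0+3 = 3
n=1,p=3: not 1>3, s = 3+3 = 6
n=1,p=4: not 1>4, s = 6+3 = 9
n=2,p=2: not 2>2, s = 9+3 = 12
n=2,p=3: not 2>3, s = 12+3 = 15
n=2,p=4: not 2>4, s = 15+3 = 18
n=3,p=2: 3>2, s = 18+1 = 19
n=3,p=3: not 3>3, s = 19+3 = 22
n=3,p=4: not 3>4, s = 22+3 = 25
n=4,p=2: 4>2, s = 25+2 = 27
n=4,p=3: 4>3, s = 27+1 = 28
n=4,p=4: not 4>4, s = 28+3 = 31
n=5,p=2: 5>2, s = 31+3 = 34
n=5,p=3: 5>3, s = 34+2 = 36
n=5,p=4: 5>4, s = 36+1 = 37

37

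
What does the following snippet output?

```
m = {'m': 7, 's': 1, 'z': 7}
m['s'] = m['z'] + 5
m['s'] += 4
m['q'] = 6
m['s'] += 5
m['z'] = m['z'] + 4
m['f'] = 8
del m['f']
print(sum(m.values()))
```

45

m['s'] = m['z']+5 = 12 → {'m': 7, 's': 12, 'z': 7}
m['s'] = 12+4 = 16 → {'m': 7, 's': 16, 'z': 7}
m['q'] = 6 → {'m': 7, 's': 16, 'z': 7, 'q': 6}
m['s'] = 16+5 = 21 → {'m': 7, 's': 21, 'z': 7, 'q': 6}
m['z'] = m['z']+4 = 11 → {'m': 7, 's': 21, 'z': 11, 'q': 6}
m['f'] = 8 → {'m': 7, 's': 21, 'z': 11, 'q': 6, 'f': 8}
del 'f' → {'m': 7, 's': 21, 'z': 11, 'q': 6}
sum of values = 45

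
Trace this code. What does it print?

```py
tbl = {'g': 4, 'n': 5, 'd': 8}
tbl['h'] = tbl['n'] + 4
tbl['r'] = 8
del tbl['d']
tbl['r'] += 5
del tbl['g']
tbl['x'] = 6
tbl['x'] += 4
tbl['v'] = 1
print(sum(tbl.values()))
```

38

tbl['h'] = tbl['n']+4 = 9 → {'g': 4, 'n': 5, 'd': 8, 'h': 9}
tbl['r'] = 8 → {'g': 4, 'n': 5, 'd': 8, 'h': 9, 'r': 8}
del 'd' → {'g': 4, 'n': 5, 'h': 9, 'r': 8}
tbl['r'] = 8+5 = 13 → {'g': 4, 'n': 5, 'h': 9, 'r': 13}
del 'g' → {'n': 5, 'h': 9, 'r': 13}
tbl['x'] = 6 → {'n': 5, 'h': 9, 'r': 13, 'x': 6}
tbl['x'] = 6+4 = 10 → {'n': 5, 'h': 9, 'r': 13, 'x': 10}
tbl['v'] = 1 → {'n': 5, 'h': 9, 'r': 13, 'x': 10, 'v': 1}
sum of values = 38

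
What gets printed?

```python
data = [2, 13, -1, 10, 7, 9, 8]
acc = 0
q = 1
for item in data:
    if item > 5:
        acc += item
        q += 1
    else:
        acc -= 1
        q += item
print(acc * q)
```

315

item=2: not >5, acc = 0-1 = -1; q=3
item=13: >5, acc = (-1)+13 = 12; q=4
item=-1: not >5, acc = 12-1 = 11; q=3
item=10: >5, acc = 11+10 = 21; q=4
item=7: >5, acc = 21+7 = 28; q=5
item=9: >5, acc = 28+9 = 37; q=6
item=8: >5, acc = 37+8 = 45; q=7
acc*q = 45*7 = 315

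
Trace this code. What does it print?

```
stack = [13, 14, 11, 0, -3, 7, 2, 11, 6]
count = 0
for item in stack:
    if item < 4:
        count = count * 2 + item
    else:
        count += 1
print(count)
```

item=13: not <4, count = 0+1 = 1
item=14: not <4, count = 1+1 = 2
item=11: not <4, count = 2+1 = 3
item=0: <4, count = 3*2+0 = 6
item=-3: <4, count = 6*2+(-3) = 9
item=7: not <4, count = 9+1 = 10
item=2: <4, count = 10*2+2 = 22
item=11: not <4, count = 22+1 = 23
item=6: not <4, count = 23+1 = 24

24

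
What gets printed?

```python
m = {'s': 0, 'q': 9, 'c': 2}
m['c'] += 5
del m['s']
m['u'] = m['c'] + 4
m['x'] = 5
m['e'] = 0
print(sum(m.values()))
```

32

m['c'] = 2+5 = 7 → {'s': 0, 'q': 9, 'c': 7}
del 's' → {'q': 9, 'c': 7}
m['u'] = m['c']+4 = 11 → {'q': 9, 'c': 7, 'u': 11}
m['x'] = 5 → {'q': 9, 'c': 7, 'u': 11, 'x': 5}
m['e'] = 0 → {'q': 9, 'c': 7, 'u': 11, 'x': 5, 'e': 0}
sum of values = 32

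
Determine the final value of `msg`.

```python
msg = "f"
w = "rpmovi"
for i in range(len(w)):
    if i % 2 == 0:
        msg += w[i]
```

i=0: add 'r' → 'fr'
i=1: skip
i=2: add 'm' → 'frm'
i=3: skip
i=4: add 'v' → 'frmv'
i=5: skip

'frmv'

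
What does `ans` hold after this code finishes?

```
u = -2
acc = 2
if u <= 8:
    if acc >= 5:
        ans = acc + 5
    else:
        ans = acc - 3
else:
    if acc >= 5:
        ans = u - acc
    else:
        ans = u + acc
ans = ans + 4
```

u=-2, acc=2
u <= 8 is True; acc >= 5 is False
→ ans = acc - 3 = -1
ans = (-1)+4 = 3

3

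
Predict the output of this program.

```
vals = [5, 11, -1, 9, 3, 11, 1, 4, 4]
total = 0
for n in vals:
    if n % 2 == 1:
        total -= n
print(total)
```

n=5: odd, total = 0-5 = -5
n=11: odd, total = (-5)-11 = -16
n=-1: odd, total = (-16)-(-1) = -15
n=9: odd, total = (-15)-9 = -24
n=3: odd, total = (-24)-3 = -27
n=11: odd, total = (-27)-11 = -38
n=1: odd, total = (-38)-1 = -39
n=4: not odd
n=4: not odd

-39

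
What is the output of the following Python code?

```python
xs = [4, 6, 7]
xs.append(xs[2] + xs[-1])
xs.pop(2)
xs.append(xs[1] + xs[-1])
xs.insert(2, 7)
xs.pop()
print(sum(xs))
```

31

append xs[2]+xs[-1] = 7+7 = 14 → [4, 6, 7, 14]
pop(2) removes 7 → [4, 6, 14]
append xs[1]+xs[-1] = 6+14 = 20 → [4, 6, 14, 20]
insert 7 at 2 → [4, 6, 7, 14, 20]
pop() removes 20 → [4, 6, 7, 14]
sum = 31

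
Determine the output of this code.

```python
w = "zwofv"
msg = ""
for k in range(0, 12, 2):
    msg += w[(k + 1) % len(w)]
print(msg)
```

k=0: add w[1]='w' → 'w'
k=2: add w[3]='f' → 'wf'
k=4: add w[0]='z' → 'wfz'
k=6: add w[2]='o' → 'wfzo'
k=8: add w[4]='v' → 'wfzov'
k=10: add w[1]='w' → 'wfzovw'

wfzovw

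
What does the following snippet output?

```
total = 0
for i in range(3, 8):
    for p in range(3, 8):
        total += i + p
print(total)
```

250

i=3,p=3: total = 0+6 = 6
i=3,p=4: total = 6+7 = 13
i=3,p=5: total = 13+8 = 21
i=3,p=6: total = 21+9 = 30
i=3,p=7: total = 30+10 = 40
i=4,p=3: total = 40+7 = 47
i=4,p=4: total = 47+8 = 55
i=4,p=5: total = 55+9 = 64
i=4,p=6: total = 64+10 = 74
i=4,p=7: total = 74+11 = 85
i=5,p=3: total = 85+8 = 93
i=5,p=4: total = 93+9 = 102
i=5,p=5: total = 102+10 = 112
i=5,p=6: total = 112+11 = 123
i=5,p=7: total = 123+12 = 135
i=6,p=3: total = 135+9 = 144
i=6,p=4: total = 144+10 = 154
i=6,p=5: total = 154+11 = 165
i=6,p=6: total = 165+12 = 177
i=6,p=7: total = 177+13 = 190
i=7,p=3: total = 190+10 = 200
i=7,p=4: total = 200+11 = 211
i=7,p=5: total = 211+12 = 223
i=7,p=6: total = 223+13 = 236
i=7,p=7: total = 236+14 = 250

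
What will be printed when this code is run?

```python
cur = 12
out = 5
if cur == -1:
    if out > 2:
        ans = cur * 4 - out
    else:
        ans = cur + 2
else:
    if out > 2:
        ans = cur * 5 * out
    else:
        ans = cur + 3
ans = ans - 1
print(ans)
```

299

cur=12, out=5
cur == -1 is False; out > 2 is True
→ ans = cur * 5 * out = 300
ans = 300-1 = 299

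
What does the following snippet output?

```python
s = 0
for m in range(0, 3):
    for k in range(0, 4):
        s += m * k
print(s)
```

m=0,k=0: s = 0+0 = 0
m=0,k=1: s = 0+0 = 0
m=0,k=2: s = 0+0 = 0
m=0,k=3: s = 0+0 = 0
m=1,k=0: s = 0+0 = 0
m=1,k=1: s = 0+1 = 1
m=1,k=2: s = 1+2 = 3
m=1,k=3: s = 3+3 = 6
m=2,k=0: s = 6+0 = 6
m=2,k=1: s = 6+2 = 8
m=2,k=2: s = 8+4 = 12
m=2,k=3: s = 12+6 = 18

18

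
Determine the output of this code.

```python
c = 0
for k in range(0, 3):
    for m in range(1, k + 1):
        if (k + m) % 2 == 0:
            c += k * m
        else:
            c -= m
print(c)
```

4

k=1,m=1: even sum, c = 0+1 = 1
k=2,m=1: odd sum, c = 1-1 = 0
k=2,m=2: even sum, c = 0+4 = 4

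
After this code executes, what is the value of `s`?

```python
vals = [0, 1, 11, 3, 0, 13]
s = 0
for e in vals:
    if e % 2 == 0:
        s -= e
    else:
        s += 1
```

e=0: even, s = 0-0 = 0
e=1: not even, s = 0+1 = 1
e=11: not even, s = 1+1 = 2
e=3: not even, s = 2+1 = 3
e=0: even, s = 3-0 = 3
e=13: not even, s = 3+1 = 4

4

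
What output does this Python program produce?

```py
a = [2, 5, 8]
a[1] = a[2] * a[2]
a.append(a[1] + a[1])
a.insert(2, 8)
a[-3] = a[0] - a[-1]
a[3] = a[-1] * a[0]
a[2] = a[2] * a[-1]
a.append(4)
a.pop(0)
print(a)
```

[64, -16128, 256, 128, 4]

a[1] = a[2]*a[2] = 8*8 = 64 → [2, 64, 8]
append a[1]+a[1] = 64+64 = 128 → [2, 64, 8, 128]
insert 8 at 2 → [2, 64, 8, 8, 128]
a[-3] = a[0]-a[-1] = 2-128 = -126 → [2, 64, -126, 8, 128]
a[3] = a[-1]*a[0] = 128*2 = 256 → [2, 64, -126, 256, 128]
a[2] = a[2]*a[-1] = (-126)*128 = -16128 → [2, 64, -16128, 256, 128]
append 4 → [2, 64, -16128, 256, 128, 4]
pop(0) removes 2 → [64, -16128, 256, 128, 4]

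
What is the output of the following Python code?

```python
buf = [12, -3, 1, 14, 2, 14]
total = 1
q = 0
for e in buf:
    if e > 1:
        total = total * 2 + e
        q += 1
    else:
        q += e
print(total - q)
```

e=12: >1, total = 1*2+12 = 14; q=1
e=-3: not >1; q=-2
e=1: not >1; q=-1
e=14: >1, total = 14*2+14 = 42; q=0
e=2: >1, total = 42*2+2 = 86; q=1
e=14: >1, total = 86*2+14 = 186; q=2
total-q = 186-2 = 184

184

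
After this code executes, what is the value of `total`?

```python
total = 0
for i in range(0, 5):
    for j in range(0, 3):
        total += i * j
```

30

i=0,j=0: total = 0+0 = 0
i=0,j=1: total = 0+0 = 0
i=0,j=2: total = 0+0 = 0
i=1,j=0: total = 0+0 = 0
i=1,j=1: total = 0+1 = 1
i=1,j=2: total = 1+2 = 3
i=2,j=0: total = 3+0 = 3
i=2,j=1: total = 3+2 = 5
i=2,j=2: total = 5+4 = 9
i=3,j=0: total = 9+0 = 9
i=3,j=1: total = 9+3 = 12
i=3,j=2: total = 12+6 = 18
i=4,j=0: total = 18+0 = 18
i=4,j=1: total = 18+4 = 22
i=4,j=2: total = 22+8 = 30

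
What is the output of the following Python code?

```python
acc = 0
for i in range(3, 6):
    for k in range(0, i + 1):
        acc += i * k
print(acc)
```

i=3,k=0: acc = 0+0 = 0
i=3,k=1: acc = 0+3 = 3
i=3,k=2: acc = 3+6 = 9
i=3,k=3: acc = 9+9 = 18
i=4,k=0: acc = 18+0 = 18
i=4,k=1: acc = 18+4 = 22
i=4,k=2: acc = 22+8 = 30
i=4,k=3: acc = 30+12 = 42
i=4,k=4: acc = 42+16 = 58
i=5,k=0: acc = 58+0 = 58
i=5,k=1: acc = 58+5 = 63
i=5,k=2: acc = 63+10 = 73
i=5,k=3: acc = 73+15 = 88
i=5,k=4: acc = 88+20 = 108
i=5,k=5: acc = 108+25 = 133

133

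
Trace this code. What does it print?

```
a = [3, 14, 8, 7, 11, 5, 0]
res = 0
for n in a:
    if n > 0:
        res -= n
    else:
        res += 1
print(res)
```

-47

n=3: >0, res = 0-3 = -3
n=14: >0, res = (-3)-14 = -17
n=8: >0, res = (-17)-8 = -25
n=7: >0, res = (-25)-7 = -32
n=11: >0, res = (-32)-11 = -43
n=5: >0, res = (-43)-5 = -48
n=0: not >0, res = (-48)+1 = -47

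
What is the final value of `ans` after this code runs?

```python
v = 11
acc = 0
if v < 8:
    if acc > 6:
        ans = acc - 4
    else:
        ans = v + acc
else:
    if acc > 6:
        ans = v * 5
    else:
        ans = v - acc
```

v=11, acc=0
v < 8 is False; acc > 6 is False
→ ans = v - acc = 11

11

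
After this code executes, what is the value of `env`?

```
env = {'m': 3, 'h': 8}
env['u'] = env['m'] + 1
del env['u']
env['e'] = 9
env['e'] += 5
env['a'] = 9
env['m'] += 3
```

{'m': 6, 'h': 8, 'e': 14, 'a': 9}

env['u'] = env['m']+1 = 4 → {'m': 3, 'h': 8, 'u': 4}
del 'u' → {'m': 3, 'h': 8}
env['e'] = 9 → {'m': 3, 'h': 8, 'e': 9}
env['e'] = 9+5 = 14 → {'m': 3, 'h': 8, 'e': 14}
env['a'] = 9 → {'m': 3, 'h': 8, 'e': 14, 'a': 9}
env['m'] = 3+3 = 6 → {'m': 6, 'h': 8, 'e': 14, 'a': 9}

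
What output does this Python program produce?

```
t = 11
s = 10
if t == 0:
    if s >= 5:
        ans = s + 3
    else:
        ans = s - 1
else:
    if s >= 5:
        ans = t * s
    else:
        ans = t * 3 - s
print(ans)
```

110

t=11, s=10
t == 0 is False; s >= 5 is True
→ ans = t * s = 110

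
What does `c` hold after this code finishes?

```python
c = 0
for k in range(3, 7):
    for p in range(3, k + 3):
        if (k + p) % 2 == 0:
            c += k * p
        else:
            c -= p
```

k=3,p=3: even sum, c = 0+9 = 9
k=3,p=4: odd sum, c = 9-4 = 5
k=3,p=5: even sum, c = 5+15 = 20
k=4,p=3: odd sum, c = 20-3 = 17
k=4,p=4: even sum, c = 17+16 = 33
k=4,p=5: odd sum, c = 33-5 = 28
k=4,p=6: even sum, c = 28+24 = 52
k=5,p=3: even sum, c = 52+15 = 67
k=5,p=4: odd sum, c = 67-4 = 63
k=5,p=5: even sum, c = 63+25 = 88
k=5,p=6: odd sum, c = 88-6 = 82
k=5,p=7: even sum, c = 82+35 = 117
k=6,p=3: odd sum, c = 117-3 = 114
k=6,p=4: even sum, c = 114+24 = 138
k=6,p=5: odd sum, c = 138-5 = 133
k=6,p=6: even sum, c = 133+36 = 169
k=6,p=7: odd sum, c = 169-7 = 162
k=6,p=8: even sum, c = 162+48 = 210

210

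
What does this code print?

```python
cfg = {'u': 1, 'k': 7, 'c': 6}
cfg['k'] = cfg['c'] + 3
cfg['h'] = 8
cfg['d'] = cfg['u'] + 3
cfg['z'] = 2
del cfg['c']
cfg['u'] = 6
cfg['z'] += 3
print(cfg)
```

{'u': 6, 'k': 9, 'h': 8, 'd': 4, 'z': 5}

cfg['k'] = cfg['c']+3 = 9 → {'u': 1, 'k': 9, 'c': 6}
cfg['h'] = 8 → {'u': 1, 'k': 9, 'c': 6, 'h': 8}
cfg['d'] = cfg['u']+3 = 4 → {'u': 1, 'k': 9, 'c': 6, 'h': 8, 'd': 4}
cfg['z'] = 2 → {'u': 1, 'k': 9, 'c': 6, 'h': 8, 'd': 4, 'z': 2}
del 'c' → {'u': 1, 'k': 9, 'h': 8, 'd': 4, 'z': 2}
cfg['u'] = 6 → {'u': 6, 'k': 9, 'h': 8, 'd': 4, 'z': 2}
cfg['z'] = 2+3 = 5 → {'u': 6, 'k': 9, 'h': 8, 'd': 4, 'z': 5}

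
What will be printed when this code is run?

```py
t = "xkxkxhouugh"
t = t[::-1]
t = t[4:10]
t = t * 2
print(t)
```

reverse → 'hguuohxkxkx'
slice [4:10] → 'ohxkxk'
repeat ×2 → 'ohxkxkohxkxk'

ohxkxkohxkxk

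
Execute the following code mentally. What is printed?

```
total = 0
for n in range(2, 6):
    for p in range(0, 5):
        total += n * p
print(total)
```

n=2,p=0: total = 0+0 = 0
n=2,p=1: total = 0+2 = 2
n=2,p=2: total = 2+4 = 6
n=2,p=3: total = 6+6 = 12
n=2,p=4: total = 12+8 = 20
n=3,p=0: total = 20+0 = 20
n=3,p=1: total = 20+3 = 23
n=3,p=2: total = 23+6 = 29
n=3,p=3: total = 29+9 = 38
n=3,p=4: total = 38+12 = 50
n=4,p=0: total = 50+0 = 50
n=4,p=1: total = 50+4 = 54
n=4,p=2: total = 54+8 = 62
n=4,p=3: total = 62+12 = 74
n=4,p=4: total = 74+16 = 90
n=5,p=0: total = 90+0 = 90
n=5,p=1: total = 90+5 = 95
n=5,p=2: total = 95+10 = 105
n=5,p=3: total = 105+15 = 120
n=5,p=4: total = 120+20 = 140

140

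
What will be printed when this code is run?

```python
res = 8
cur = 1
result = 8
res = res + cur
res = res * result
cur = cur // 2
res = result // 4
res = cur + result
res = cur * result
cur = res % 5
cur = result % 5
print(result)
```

res = 8+1 = 9
res = 9*8 = 72
cur = 1//2 = 0
res = 8//4 = 2
res = 0+8 = 8
res = 0*8 = 0
cur = 0%5 = 0
cur = 8%5 = 3

8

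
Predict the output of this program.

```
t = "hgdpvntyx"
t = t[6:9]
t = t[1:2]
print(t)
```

y

slice [6:9] → 'tyx'
slice [1:2] → 'y'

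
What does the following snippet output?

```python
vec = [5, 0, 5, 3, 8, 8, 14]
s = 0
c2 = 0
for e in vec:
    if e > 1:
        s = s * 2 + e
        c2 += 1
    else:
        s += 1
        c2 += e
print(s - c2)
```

352

e=5: >1, s = 0*2+5 = 5; c2=1
e=0: not >1, s = 5+1 = 6; c2=1
e=5: >1, s = 6*2+5 = 17; c2=2
e=3: >1, s = 17*2+3 = 37; c2=3
e=8: >1, s = 37*2+8 = 82; c2=4
e=8: >1, s = 82*2+8 = 172; c2=5
e=14: >1, s = 172*2+14 = 358; c2=6
s-c2 = 358-6 = 352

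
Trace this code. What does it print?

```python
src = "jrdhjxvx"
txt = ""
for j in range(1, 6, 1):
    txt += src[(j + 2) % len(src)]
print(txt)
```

j=1: add src[3]='h' → 'h'
j=2: add src[4]='j' → 'hj'
j=3: add src[5]='x' → 'hjx'
j=4: add src[6]='v' → 'hjxv'
j=5: add src[7]='x' → 'hjxvx'

hjxvx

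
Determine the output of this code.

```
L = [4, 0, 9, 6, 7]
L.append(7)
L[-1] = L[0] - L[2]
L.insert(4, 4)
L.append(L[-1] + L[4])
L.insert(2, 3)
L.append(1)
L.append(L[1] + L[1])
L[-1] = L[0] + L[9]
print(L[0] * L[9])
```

4

append 7 → [4, 0, 9, 6, 7, 7]
L[-1] = L[0]-L[2] = 4-9 = -5 → [4, 0, 9, 6, 7, -5]
insert 4 at 4 → [4, 0, 9, 6, 4, 7, -5]
append L[-1]+L[4] = (-5)+4 = -1 → [4, 0, 9, 6, 4, 7, -5, -1]
insert 3 at 2 → [4, 0, 3, 9, 6, 4, 7, -5, -1]
append 1 → [4, 0, 3, 9, 6, 4, 7, -5, -1, 1]
append L[1]+L[1] = 0+0 = 0 → [4, 0, 3, 9, 6, 4, 7, -5, -1, 1, 0]
L[-1] = L[0]+L[9] = 4+1 = 5 → [4, 0, 3, 9, 6, 4, 7, -5, -1, 1, 5]
L[0]*L[9] = 4*1 = 4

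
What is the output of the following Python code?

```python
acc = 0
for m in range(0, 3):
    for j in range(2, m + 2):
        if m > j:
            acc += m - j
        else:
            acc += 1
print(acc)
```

3

m=1,j=2: not 1>2, acc = 0+1 = 1
m=2,j=2: not 2>2, acc = 1+1 = 2
m=2,j=3: not 2>3, acc = 2+1 = 3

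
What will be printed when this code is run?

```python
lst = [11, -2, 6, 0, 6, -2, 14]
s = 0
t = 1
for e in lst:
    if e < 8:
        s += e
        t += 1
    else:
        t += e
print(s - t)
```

-23

e=11: not <8; t=12
e=-2: <8, s = 0+(-2) = -2; t=13
e=6: <8, s = (-2)+6 = 4; t=14
e=0: <8, s = 4+0 = 4; t=15
e=6: <8, s = 4+6 = 10; t=16
e=-2: <8, s = 10+(-2) = 8; t=17
e=14: not <8; t=31
s-t = 8-31 = -23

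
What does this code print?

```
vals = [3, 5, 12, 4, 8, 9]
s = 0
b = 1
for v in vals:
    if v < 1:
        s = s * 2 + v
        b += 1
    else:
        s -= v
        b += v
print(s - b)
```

-83

v=3: not <1, s = 0-3 = -3; b=4
v=5: not <1, s = (-3)-5 = -8; b=9
v=12: not <1, s = (-8)-12 = -20; b=21
v=4: not <1, s = (-20)-4 = -24; b=25
v=8: not <1, s = (-24)-8 = -32; b=33
v=9: not <1, s = (-32)-9 = -41; b=42
s-b = (-41)-42 = -83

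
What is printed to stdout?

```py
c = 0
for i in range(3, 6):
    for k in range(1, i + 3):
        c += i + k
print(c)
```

138

i=3,k=1: c = 0+4 = 4
i=3,k=2: c = 4+5 = 9
i=3,k=3: c = 9+6 = 15
i=3,k=4: c = 15+7 = 22
i=3,k=5: c = 22+8 = 30
i=4,k=1: c = 30+5 = 35
i=4,k=2: c = 35+6 = 41
i=4,k=3: c = 41+7 = 48
i=4,k=4: c = 48+8 = 56
i=4,k=5: c = 56+9 = 65
i=4,k=6: c = 65+10 = 75
i=5,k=1: c = 75+6 = 81
i=5,k=2: c = 81+7 = 88
i=5,k=3: c = 88+8 = 96
i=5,k=4: c = 96+9 = 105
i=5,k=5: c = 105+10 = 115
i=5,k=6: c = 115+11 = 126
i=5,k=7: c = 126+12 = 138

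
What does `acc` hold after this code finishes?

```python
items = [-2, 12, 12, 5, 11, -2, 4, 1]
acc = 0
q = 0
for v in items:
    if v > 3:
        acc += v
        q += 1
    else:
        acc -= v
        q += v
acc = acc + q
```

49

v=-2: not >3, acc = 0-(-2) = 2; q=-2
v=12: >3, acc = 2+12 = 14; q=-1
v=12: >3, acc = 14+12 = 26; q=0
v=5: >3, acc = 26+5 = 31; q=1
v=11: >3, acc = 31+11 = 42; q=2
v=-2: not >3, acc = 42-(-2) = 44; q=0
v=4: >3, acc = 44+4 = 48; q=1
v=1: not >3, acc = 48-1 = 47; q=2
acc+q = 47+2 = 49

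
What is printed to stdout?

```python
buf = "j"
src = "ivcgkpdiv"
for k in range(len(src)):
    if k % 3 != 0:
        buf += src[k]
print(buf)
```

jvckpiv

k=0: skip
k=1: add 'v' → 'jv'
k=2: add 'c' → 'jvc'
k=3: skip
k=4: add 'k' → 'jvck'
k=5: add 'p' → 'jvckp'
k=6: skip
k=7: add 'i' → 'jvckpi'
k=8: add 'v' → 'jvckpiv'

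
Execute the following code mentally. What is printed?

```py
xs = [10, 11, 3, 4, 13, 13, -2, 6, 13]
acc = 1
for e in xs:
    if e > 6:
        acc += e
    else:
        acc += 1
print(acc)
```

65

e=10: >6, acc = 1+10 = 11
e=11: >6, acc = 11+11 = 22
e=3: not >6, acc = 22+1 = 23
e=4: not >6, acc = 23+1 = 24
e=13: >6, acc = 24+13 = 37
e=13: >6, acc = 37+13 = 50
e=-2: not >6, acc = 50+1 = 51
e=6: not >6, acc = 51+1 = 52
e=13: >6, acc = 52+13 = 65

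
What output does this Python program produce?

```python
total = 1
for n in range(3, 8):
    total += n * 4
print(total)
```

101

n=3: total = 1+3*4 = 13
n=4: total = 13+4*4 = 29
n=5: total = 29+5*4 = 49
n=6: total = 49+6*4 = 73
n=7: total = 73+7*4 = 101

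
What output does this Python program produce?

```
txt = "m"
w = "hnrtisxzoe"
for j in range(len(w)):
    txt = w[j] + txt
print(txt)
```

eozxsitrnhm

j=0: prepend 'h' → 'hm'
j=1: prepend 'n' → 'nhm'
j=2: prepend 'r' → 'rnhm'
j=3: prepend 't' → 'trnhm'
j=4: prepend 'i' → 'itrnhm'
j=5: prepend 's' → 'sitrnhm'
j=6: prepend 'x' → 'xsitrnhm'
j=7: prepend 'z' → 'zxsitrnhm'
j=8: prepend 'o' → 'ozxsitrnhm'
j=9: prepend 'e' → 'eozxsitrnhm'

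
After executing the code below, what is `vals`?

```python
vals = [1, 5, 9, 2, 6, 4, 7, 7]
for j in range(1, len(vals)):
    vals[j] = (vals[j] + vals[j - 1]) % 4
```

j=1: vals[1] = (5+1)%4 = 2 → [1, 2, 9, 2, 6, 4, 7, 7]
j=2: vals[2] = (9+2)%4 = 3 → [1, 2, 3, 2, 6, 4, 7, 7]
j=3: vals[3] = (2+3)%4 = 1 → [1, 2, 3, 1, 6, 4, 7, 7]
j=4: vals[4] = (6+1)%4 = 3 → [1, 2, 3, 1, 3, 4, 7, 7]
j=5: vals[5] = (4+3)%4 = 3 → [1, 2, 3, 1, 3, 3, 7, 7]
j=6: vals[6] = (7+3)%4 = 2 → [1, 2, 3, 1, 3, 3, 2, 7]
j=7: vals[7] = (7+2)%4 = 1 → [1, 2, 3, 1, 3, 3, 2, 1]

[1, 2, 3, 1, 3, 3, 2, 1]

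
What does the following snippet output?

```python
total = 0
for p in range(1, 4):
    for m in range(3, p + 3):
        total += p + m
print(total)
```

36

p=1,m=3: total = 0+4 = 4
p=2,m=3: total = 4+5 = 9
p=2,m=4: total = 9+6 = 15
p=3,m=3: total = 15+6 = 21
p=3,m=4: total = 21+7 = 28
p=3,m=5: total = 28+8 = 36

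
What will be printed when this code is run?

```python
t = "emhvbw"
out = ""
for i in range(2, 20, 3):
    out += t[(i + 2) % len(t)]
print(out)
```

i=2: add t[4]='b' → 'b'
i=5: add t[1]='m' → 'bm'
i=8: add t[4]='b' → 'bmb'
i=11: add t[1]='m' → 'bmbm'
i=14: add t[4]='b' → 'bmbmb'
i=17: add t[1]='m' → 'bmbmbm'

bmbmbm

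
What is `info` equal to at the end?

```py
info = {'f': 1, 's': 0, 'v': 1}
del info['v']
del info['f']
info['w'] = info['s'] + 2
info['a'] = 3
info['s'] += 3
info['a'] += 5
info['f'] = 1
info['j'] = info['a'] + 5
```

del 'v' → {'f': 1, 's': 0}
del 'f' → {'s': 0}
info['w'] = info['s']+2 = 2 → {'s': 0, 'w': 2}
info['a'] = 3 → {'s': 0, 'w': 2, 'a': 3}
info['s'] = 0+3 = 3 → {'s': 3, 'w': 2, 'a': 3}
info['a'] = 3+5 = 8 → {'s': 3, 'w': 2, 'a': 8}
info['f'] = 1 → {'s': 3, 'w': 2, 'a': 8, 'f': 1}
info['j'] = info['a']+5 = 13 → {'s': 3, 'w': 2, 'a': 8, 'f': 1, 'j': 13}

{'s': 3, 'w': 2, 'a': 8, 'f': 1, 'j': 13}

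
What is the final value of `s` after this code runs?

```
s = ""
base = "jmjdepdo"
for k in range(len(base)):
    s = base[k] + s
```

'odpedjmj'

k=0: prepend 'j' → 'j'
k=1: prepend 'm' → 'mj'
k=2: prepend 'j' → 'jmj'
k=3: prepend 'd' → 'djmj'
k=4: prepend 'e' → 'edjmj'
k=5: prepend 'p' → 'pedjmj'
k=6: prepend 'd' → 'dpedjmj'
k=7: prepend 'o' → 'odpedjmj'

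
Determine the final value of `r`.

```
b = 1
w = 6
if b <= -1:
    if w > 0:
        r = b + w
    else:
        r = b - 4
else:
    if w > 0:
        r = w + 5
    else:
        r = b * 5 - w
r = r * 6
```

66

b=1, w=6
b <= -1 is False; w > 0 is True
→ r = w + 5 = 11
r = 11*6 = 66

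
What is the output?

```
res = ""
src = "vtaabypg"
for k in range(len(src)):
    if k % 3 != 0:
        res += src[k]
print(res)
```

tabyg

k=0: skip
k=1: add 't' → 't'
k=2: add 'a' → 'ta'
k=3: skip
k=4: add 'b' → 'tab'
k=5: add 'y' → 'taby'
k=6: skip
k=7: add 'g' → 'tabyg'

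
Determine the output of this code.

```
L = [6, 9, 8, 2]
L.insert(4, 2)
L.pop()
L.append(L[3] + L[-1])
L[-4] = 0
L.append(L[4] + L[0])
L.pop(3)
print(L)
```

insert 2 at 4 → [6, 9, 8, 2, 2]
pop() removes 2 → [6, 9, 8, 2]
append L[3]+L[-1] = 2+2 = 4 → [6, 9, 8, 2, 4]
L[-4] = 0 → [6, 0, 8, 2, 4]
append L[4]+L[0] = 4+6 = 10 → [6, 0, 8, 2, 4, 10]
pop(3) removes 2 → [6, 0, 8, 4, 10]

[6, 0, 8, 4, 10]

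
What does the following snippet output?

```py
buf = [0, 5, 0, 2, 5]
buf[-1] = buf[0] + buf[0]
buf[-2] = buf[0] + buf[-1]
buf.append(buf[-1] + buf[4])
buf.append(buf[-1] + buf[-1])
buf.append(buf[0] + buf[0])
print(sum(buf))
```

buf[-1] = buf[0]+buf[0] = 0+0 = 0 → [0, 5, 0, 2, 0]
buf[-2] = buf[0]+buf[-1] = 0+0 = 0 → [0, 5, 0, 0, 0]
append buf[-1]+buf[4] = 0+0 = 0 → [0, 5, 0, 0, 0, 0]
append buf[-1]+buf[-1] = 0+0 = 0 → [0, 5, 0, 0, 0, 0, 0]
append buf[0]+buf[0] = 0+0 = 0 → [0, 5, 0, 0, 0, 0, 0, 0]
sum = 5

5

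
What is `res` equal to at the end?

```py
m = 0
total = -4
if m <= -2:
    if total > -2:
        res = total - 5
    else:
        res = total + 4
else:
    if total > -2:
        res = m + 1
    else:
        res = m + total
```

m=0, total=-4
m <= -2 is False; total > -2 is False
→ res = m + total = -4

-4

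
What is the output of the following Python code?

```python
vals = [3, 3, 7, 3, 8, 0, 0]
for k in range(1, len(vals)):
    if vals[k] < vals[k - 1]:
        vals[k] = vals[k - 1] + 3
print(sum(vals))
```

71

k=1: 3>=3, unchanged → [3, 3, 7, 3, 8, 0, 0]
k=2: 7>=3, unchanged → [3, 3, 7, 3, 8, 0, 0]
k=3: 3<7, vals[3] = 7+3 = 10 → [3, 3, 7, 10, 8, 0, 0]
k=4: 8<10, vals[4] = 10+3 = 13 → [3, 3, 7, 10, 13, 0, 0]
k=5: 0<13, vals[5] = 13+3 = 16 → [3, 3, 7, 10, 13, 16, 0]
k=6: 0<16, vals[6] = 16+3 = 19 → [3, 3, 7, 10, 13, 16, 19]
sum = 71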